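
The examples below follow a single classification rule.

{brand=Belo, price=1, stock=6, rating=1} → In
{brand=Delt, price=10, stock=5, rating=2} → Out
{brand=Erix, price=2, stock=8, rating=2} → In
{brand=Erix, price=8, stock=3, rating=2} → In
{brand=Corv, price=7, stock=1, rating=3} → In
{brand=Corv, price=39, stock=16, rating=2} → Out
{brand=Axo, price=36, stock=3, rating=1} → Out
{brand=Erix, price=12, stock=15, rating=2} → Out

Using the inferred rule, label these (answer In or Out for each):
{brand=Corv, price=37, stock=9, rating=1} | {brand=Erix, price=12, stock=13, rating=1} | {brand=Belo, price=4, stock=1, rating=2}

Out, Out, In

The common property of the 'In' items is: price ≤ 8. No 'Out' item has it.
{brand=Corv, price=37, stock=9, rating=1}: Out (price = 37).
{brand=Erix, price=12, stock=13, rating=1}: Out (price = 12).
{brand=Belo, price=4, stock=1, rating=2}: In (price = 4).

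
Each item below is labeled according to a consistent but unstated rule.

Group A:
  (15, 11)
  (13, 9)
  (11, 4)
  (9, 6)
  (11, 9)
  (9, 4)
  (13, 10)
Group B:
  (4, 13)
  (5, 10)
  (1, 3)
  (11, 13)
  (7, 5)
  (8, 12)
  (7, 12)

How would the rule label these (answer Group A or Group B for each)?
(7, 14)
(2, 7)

Group B, Group B

The common property of the 'Group A' items is: first > second AND sum ≥ 13. No 'Group B' item has it.
(7, 14): Group B (7 < 14, 7+14 = 21). (2, 7): Group B (2 < 7, 2+7 = 9).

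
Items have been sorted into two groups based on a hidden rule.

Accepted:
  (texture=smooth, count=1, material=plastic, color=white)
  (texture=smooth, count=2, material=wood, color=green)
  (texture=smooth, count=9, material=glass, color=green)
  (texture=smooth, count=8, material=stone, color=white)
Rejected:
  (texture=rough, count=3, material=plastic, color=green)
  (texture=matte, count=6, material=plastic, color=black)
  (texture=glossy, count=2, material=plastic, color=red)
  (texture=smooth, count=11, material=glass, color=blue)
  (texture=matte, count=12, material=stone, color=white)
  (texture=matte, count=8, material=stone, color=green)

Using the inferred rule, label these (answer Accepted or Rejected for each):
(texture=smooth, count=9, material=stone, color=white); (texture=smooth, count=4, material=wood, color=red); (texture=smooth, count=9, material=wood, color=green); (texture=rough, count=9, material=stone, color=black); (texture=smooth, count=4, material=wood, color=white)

Accepted, Accepted, Accepted, Rejected, Accepted

The distinguishing property — texture is smooth AND count ≤ 9 — holds for all the 'Accepted' cases and none of the 'Rejected' cases.
(texture=smooth, count=9, material=stone, color=white): texture is smooth, count = 9 — satisfies this, so Accepted.
(texture=smooth, count=4, material=wood, color=red): texture is smooth, count = 4 — satisfies this, so Accepted.
(texture=smooth, count=9, material=wood, color=green): texture is smooth, count = 9 — satisfies this, so Accepted.
(texture=rough, count=9, material=stone, color=black): texture is rough, count = 9 — does not pass, so Rejected.
(texture=smooth, count=4, material=wood, color=white): texture is smooth, count = 4 — satisfies this, so Accepted.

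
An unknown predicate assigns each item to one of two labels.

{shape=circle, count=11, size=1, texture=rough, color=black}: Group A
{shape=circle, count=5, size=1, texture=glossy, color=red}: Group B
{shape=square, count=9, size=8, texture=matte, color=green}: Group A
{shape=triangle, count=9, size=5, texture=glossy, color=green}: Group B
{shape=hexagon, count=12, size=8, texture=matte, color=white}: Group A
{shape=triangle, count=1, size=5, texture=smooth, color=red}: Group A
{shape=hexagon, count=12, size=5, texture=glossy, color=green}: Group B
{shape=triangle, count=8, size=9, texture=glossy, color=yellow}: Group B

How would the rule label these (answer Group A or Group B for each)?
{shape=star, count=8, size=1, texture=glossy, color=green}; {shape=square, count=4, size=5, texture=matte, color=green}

A rule that fits every label: texture is not glossy — true of each 'Group A' example, false of each 'Group B' one.
{shape=star, count=8, size=1, texture=glossy, color=green}: Group B (texture is glossy).
{shape=square, count=4, size=5, texture=matte, color=green}: Group A (texture is matte).

Group B, Group A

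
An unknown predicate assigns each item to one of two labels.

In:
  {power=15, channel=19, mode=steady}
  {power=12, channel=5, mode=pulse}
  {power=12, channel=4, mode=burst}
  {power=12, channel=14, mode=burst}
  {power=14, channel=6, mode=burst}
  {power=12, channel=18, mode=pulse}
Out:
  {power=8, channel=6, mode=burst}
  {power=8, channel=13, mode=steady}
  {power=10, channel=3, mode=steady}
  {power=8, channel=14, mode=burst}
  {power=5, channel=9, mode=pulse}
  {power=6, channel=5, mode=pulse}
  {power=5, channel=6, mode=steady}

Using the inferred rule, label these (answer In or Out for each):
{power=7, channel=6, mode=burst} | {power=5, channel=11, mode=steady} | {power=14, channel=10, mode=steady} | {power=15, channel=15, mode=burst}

The distinguishing property — power ≥ 12 — holds for all the 'In' cases and none of the 'Out' cases.
{power=7, channel=6, mode=burst}: power = 7 — doesn't match, so Out.
{power=5, channel=11, mode=steady}: power = 5 — doesn't match, so Out.
{power=14, channel=10, mode=steady}: power = 14 — checks out, so In.
{power=15, channel=15, mode=burst}: power = 15 — checks out, so In.

Out, Out, In, In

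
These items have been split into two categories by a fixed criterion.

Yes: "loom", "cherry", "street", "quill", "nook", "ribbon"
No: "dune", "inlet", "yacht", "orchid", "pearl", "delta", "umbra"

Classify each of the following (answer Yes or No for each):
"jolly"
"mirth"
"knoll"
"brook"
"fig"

Yes, No, Yes, Yes, No

The classifier is using: has a double letter.
Yes: "jolly", since 'll' doubled. No: "mirth", since no doubled letter. Yes: "knoll", since 'll' doubled. Yes: "brook", since 'oo' doubled. No: "fig", since no doubled letter.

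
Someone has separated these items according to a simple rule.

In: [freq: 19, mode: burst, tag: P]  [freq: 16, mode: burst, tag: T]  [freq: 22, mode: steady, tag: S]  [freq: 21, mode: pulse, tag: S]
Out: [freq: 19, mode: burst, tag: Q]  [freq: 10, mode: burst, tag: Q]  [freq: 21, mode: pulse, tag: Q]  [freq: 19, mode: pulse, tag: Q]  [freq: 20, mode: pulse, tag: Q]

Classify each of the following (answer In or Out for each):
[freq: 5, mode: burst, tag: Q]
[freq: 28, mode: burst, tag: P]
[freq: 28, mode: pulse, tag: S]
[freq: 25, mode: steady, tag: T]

Out, In, In, In

The pattern is that an item is 'In' exactly when: tag is not Q.
[freq: 5, mode: burst, tag: Q] — tag is Q, hence Out.
[freq: 28, mode: burst, tag: P] — tag is P, hence In.
[freq: 28, mode: pulse, tag: S] — tag is S, hence In.
[freq: 25, mode: steady, tag: T] — tag is T, hence In.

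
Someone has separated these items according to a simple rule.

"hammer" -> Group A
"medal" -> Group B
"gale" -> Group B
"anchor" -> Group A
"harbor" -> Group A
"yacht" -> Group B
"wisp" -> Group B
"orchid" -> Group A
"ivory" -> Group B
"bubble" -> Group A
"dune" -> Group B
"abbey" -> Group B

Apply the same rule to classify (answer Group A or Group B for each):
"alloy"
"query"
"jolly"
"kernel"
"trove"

One predicate separates the groups cleanly: length 6.
"alloy": length 5, doesn't match → Group B. "query": length 5, doesn't match → Group B. "jolly": length 5, doesn't match → Group B. "kernel": length 6, meets the rule → Group A. "trove": length 5, doesn't match → Group B.

Group B, Group B, Group B, Group A, Group B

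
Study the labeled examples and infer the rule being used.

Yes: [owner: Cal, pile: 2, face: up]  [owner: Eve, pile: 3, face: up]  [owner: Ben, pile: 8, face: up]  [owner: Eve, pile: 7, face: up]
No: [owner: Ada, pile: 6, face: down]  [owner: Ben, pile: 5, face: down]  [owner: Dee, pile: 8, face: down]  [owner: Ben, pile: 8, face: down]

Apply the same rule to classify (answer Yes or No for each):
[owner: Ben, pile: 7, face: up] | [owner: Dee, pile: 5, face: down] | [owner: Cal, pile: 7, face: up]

One predicate separates the groups cleanly: face is up.
[owner: Ben, pile: 7, face: up]: Yes (face is up).
[owner: Dee, pile: 5, face: down]: No (face is down).
[owner: Cal, pile: 7, face: up]: Yes (face is up).

Yes, No, Yes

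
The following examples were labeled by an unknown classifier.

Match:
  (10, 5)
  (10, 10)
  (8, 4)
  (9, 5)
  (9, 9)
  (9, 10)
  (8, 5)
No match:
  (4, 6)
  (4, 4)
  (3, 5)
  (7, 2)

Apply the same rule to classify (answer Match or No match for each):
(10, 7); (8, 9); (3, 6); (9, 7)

Match, Match, No match, Match

The rule appears to be: sum ≥ 12.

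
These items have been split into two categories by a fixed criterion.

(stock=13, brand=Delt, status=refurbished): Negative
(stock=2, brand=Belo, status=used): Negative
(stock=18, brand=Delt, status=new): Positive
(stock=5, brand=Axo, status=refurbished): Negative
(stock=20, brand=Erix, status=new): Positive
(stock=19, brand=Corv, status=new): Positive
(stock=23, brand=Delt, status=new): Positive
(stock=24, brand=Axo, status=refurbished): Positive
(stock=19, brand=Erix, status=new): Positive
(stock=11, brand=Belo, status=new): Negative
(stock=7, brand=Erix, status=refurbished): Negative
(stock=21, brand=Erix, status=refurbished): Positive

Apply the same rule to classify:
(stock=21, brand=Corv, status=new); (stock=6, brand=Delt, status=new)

Positive, Negative

A rule that fits every label: stock ≥ 18 — true of each 'Positive' example, false of each 'Negative' one.
(stock=21, brand=Corv, status=new): Positive (stock = 21).
(stock=6, brand=Delt, status=new): Negative (stock = 6).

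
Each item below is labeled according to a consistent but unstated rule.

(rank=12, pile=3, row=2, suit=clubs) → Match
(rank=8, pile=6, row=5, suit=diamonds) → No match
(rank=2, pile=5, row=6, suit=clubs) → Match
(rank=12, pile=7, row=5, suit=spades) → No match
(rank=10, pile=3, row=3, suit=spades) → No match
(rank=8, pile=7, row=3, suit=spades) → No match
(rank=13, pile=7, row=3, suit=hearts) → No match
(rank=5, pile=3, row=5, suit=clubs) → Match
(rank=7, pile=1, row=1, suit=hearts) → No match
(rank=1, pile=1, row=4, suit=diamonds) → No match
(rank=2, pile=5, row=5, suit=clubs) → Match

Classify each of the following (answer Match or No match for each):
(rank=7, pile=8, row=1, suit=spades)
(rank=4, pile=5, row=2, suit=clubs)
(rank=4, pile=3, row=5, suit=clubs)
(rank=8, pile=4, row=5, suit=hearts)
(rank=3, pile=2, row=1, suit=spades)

No match, Match, Match, No match, No match

A rule that fits every label: suit is clubs — true of each 'Match' example, false of each 'No match' one.
(rank=7, pile=8, row=1, suit=spades): suit is spades — fails the rule, so No match.
(rank=4, pile=5, row=2, suit=clubs): suit is clubs — passes, so Match.
(rank=4, pile=3, row=5, suit=clubs): suit is clubs — passes, so Match.
(rank=8, pile=4, row=5, suit=hearts): suit is hearts — fails the rule, so No match.
(rank=3, pile=2, row=1, suit=spades): suit is spades — fails the rule, so No match.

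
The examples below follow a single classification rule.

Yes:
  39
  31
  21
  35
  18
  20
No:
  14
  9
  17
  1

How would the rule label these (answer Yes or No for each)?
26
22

Yes, Yes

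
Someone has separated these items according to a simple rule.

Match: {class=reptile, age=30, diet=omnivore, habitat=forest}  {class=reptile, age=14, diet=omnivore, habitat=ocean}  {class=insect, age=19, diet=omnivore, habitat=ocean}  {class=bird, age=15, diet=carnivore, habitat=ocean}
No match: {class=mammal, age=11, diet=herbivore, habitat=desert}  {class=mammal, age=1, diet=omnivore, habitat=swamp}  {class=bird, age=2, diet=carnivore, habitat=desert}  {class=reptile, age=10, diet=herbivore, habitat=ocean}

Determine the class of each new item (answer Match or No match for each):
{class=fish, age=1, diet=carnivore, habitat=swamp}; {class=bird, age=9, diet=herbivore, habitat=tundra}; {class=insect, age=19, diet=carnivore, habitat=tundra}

Every 'Match' example satisfies: age ≥ 14. None of the 'No match' examples do.
{class=fish, age=1, diet=carnivore, habitat=swamp} — age = 1, hence No match. {class=bird, age=9, diet=herbivore, habitat=tundra} — age = 9, hence No match. {class=insect, age=19, diet=carnivore, habitat=tundra} — age = 19, hence Match.

No match, No match, Match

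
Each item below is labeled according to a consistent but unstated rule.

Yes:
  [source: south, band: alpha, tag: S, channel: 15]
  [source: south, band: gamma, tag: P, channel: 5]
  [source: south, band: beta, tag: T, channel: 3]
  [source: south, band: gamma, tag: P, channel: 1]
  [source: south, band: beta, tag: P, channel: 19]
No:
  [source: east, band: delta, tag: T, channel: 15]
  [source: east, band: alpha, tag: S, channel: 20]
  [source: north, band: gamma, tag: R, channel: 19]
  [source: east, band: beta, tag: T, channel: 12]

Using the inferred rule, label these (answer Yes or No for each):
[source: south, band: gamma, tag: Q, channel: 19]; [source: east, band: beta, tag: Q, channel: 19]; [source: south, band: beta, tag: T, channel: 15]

Yes, No, Yes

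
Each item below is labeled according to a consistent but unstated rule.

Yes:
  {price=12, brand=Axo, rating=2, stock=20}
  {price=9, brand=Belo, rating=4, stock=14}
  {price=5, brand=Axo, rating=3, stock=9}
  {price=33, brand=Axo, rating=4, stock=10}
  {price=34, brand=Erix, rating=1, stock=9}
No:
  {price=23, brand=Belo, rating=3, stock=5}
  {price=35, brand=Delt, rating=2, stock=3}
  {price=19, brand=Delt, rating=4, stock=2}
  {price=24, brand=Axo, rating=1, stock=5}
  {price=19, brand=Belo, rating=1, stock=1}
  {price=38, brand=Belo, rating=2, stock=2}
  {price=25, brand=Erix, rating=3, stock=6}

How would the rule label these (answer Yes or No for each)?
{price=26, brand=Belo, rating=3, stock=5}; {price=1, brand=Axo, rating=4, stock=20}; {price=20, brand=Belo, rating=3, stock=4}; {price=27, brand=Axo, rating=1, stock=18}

No, Yes, No, Yes

All 'Yes' examples share one property — stock ≥ 9 — and every 'No' example lacks it.
{price=26, brand=Belo, rating=3, stock=5} → stock = 5 → No.
{price=1, brand=Axo, rating=4, stock=20} → stock = 20 → Yes.
{price=20, brand=Belo, rating=3, stock=4} → stock = 4 → No.
{price=27, brand=Axo, rating=1, stock=18} → stock = 18 → Yes.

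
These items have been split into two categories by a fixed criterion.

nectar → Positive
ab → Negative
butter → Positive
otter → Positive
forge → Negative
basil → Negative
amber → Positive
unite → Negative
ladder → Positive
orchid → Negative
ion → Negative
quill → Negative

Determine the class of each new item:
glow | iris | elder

Negative, Negative, Positive

All 'Positive' examples share one property — ends with 'r' — and every 'Negative' example lacks it.
glow: ends with 'w', fails this test → Negative. iris: ends with 's', fails this test → Negative. elder: ends with 'r', checks out → Positive.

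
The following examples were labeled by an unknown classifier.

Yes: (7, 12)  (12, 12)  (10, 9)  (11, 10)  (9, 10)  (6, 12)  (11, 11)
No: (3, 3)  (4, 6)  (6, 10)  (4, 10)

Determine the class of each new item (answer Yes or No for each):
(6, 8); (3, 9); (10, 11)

All 'Yes' examples share one property — sum ≥ 18 — and every 'No' example lacks it.
No: (6, 8), since 6+8 = 14.
No: (3, 9), since 3+9 = 12.
Yes: (10, 11), since 10+11 = 21.

No, No, Yes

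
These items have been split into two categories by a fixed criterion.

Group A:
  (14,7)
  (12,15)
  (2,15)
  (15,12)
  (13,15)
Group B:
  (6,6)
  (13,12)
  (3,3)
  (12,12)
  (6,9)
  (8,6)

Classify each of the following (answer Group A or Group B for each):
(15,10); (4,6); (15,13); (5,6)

Group A, Group B, Group A, Group B

All 'Group A' examples share one property — max ≥ 14 — and every 'Group B' example lacks it.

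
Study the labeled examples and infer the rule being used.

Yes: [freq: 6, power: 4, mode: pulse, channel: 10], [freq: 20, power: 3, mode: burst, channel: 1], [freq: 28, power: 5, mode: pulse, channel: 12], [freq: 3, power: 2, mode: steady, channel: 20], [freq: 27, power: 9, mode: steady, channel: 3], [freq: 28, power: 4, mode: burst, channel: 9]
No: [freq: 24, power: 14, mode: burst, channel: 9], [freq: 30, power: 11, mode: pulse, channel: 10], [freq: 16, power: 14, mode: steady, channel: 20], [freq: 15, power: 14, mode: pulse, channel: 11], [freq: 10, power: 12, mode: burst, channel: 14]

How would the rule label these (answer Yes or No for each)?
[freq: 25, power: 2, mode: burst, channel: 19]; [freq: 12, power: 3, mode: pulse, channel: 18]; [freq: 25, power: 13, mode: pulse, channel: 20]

The rule appears to be: power ≤ 9.
[freq: 25, power: 2, mode: burst, channel: 19] — power = 2, hence Yes. [freq: 12, power: 3, mode: pulse, channel: 18] — power = 3, hence Yes. [freq: 25, power: 13, mode: pulse, channel: 20] — power = 13, hence No.

Yes, Yes, No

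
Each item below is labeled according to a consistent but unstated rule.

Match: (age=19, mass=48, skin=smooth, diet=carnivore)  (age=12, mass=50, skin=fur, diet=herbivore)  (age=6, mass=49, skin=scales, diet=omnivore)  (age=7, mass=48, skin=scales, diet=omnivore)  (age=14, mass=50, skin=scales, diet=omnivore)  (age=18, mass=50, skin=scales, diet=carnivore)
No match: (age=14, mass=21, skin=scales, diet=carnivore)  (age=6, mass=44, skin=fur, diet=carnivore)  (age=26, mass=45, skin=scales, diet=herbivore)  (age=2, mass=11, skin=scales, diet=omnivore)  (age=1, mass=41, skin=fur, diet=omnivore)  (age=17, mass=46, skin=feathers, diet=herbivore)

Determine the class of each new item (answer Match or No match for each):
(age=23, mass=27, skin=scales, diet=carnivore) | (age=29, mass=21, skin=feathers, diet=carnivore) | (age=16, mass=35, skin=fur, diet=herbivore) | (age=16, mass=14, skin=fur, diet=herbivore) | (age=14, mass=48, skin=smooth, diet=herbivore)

'Match' ⟺ mass ≥ 48.
(age=23, mass=27, skin=scales, diet=carnivore): mass = 27 — fails the rule, so No match. (age=29, mass=21, skin=feathers, diet=carnivore): mass = 21 — fails the rule, so No match. (age=16, mass=35, skin=fur, diet=herbivore): mass = 35 — fails the rule, so No match. (age=16, mass=14, skin=fur, diet=herbivore): mass = 14 — fails the rule, so No match. (age=14, mass=48, skin=smooth, diet=herbivore): mass = 48 — matches, so Match.

No match, No match, No match, No match, Match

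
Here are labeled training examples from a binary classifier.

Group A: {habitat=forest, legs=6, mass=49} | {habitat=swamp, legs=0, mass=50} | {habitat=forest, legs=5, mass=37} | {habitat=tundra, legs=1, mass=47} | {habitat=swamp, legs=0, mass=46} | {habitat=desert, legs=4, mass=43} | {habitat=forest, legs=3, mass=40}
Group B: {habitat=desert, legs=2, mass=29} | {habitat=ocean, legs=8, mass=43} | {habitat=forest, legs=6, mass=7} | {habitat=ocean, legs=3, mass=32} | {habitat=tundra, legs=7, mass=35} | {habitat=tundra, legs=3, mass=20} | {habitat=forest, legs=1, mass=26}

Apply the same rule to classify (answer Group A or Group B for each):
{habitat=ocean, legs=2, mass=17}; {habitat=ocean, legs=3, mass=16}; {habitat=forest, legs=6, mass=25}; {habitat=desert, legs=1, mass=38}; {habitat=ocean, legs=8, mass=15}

Group B, Group B, Group B, Group A, Group B

The common property of the 'Group A' items is: legs ≤ 6 AND mass ≥ 35. No 'Group B' item has it.
{habitat=ocean, legs=2, mass=17} → legs = 2, mass = 17 → Group B. {habitat=ocean, legs=3, mass=16} → legs = 3, mass = 16 → Group B. {habitat=forest, legs=6, mass=25} → legs = 6, mass = 25 → Group B. {habitat=desert, legs=1, mass=38} → legs = 1, mass = 38 → Group A. {habitat=ocean, legs=8, mass=15} → legs = 8, mass = 15 → Group B.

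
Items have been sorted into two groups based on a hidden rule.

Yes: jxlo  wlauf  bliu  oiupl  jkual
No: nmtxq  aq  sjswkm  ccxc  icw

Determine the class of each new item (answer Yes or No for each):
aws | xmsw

No, No

A rule that fits every label: contains 'l' — true of each 'Yes' example, false of each 'No' one.
aws: No (no 'l').
xmsw: No (no 'l').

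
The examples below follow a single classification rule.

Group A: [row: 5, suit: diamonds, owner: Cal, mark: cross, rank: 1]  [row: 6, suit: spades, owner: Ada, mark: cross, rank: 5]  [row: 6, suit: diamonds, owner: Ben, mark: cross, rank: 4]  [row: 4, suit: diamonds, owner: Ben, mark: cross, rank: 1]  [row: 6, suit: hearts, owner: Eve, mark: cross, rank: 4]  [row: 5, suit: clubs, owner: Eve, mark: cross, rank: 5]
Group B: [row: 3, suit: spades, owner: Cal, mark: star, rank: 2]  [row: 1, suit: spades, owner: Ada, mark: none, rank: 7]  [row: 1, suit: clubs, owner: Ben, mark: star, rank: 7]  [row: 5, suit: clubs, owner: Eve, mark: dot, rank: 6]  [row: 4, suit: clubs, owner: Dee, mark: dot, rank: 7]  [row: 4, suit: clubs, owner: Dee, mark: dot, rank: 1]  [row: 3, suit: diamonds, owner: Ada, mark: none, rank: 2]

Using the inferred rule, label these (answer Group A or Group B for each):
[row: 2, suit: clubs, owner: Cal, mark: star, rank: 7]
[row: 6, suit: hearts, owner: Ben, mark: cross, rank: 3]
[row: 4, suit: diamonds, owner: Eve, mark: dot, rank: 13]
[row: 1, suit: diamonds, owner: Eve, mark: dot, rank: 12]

The classifier is using: mark is cross.
[row: 2, suit: clubs, owner: Cal, mark: star, rank: 7] → mark is star → Group B. [row: 6, suit: hearts, owner: Ben, mark: cross, rank: 3] → mark is cross → Group A. [row: 4, suit: diamonds, owner: Eve, mark: dot, rank: 13] → mark is dot → Group B. [row: 1, suit: diamonds, owner: Eve, mark: dot, rank: 12] → mark is dot → Group B.

Group B, Group A, Group B, Group B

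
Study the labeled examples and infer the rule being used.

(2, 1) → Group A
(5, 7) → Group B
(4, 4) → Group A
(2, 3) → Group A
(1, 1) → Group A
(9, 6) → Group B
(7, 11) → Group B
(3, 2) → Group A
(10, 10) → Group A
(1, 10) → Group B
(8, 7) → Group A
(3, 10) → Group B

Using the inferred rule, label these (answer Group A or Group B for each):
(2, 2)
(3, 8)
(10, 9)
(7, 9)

Group A, Group B, Group A, Group B

The simplest hypothesis consistent with all the labels is: |first − second| ≤ 1.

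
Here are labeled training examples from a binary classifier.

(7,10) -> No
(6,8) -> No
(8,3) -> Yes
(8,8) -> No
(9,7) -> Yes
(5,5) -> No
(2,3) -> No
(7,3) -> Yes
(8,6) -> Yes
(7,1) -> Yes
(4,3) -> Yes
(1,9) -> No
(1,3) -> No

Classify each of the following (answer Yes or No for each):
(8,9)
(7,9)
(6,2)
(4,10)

No, No, Yes, No

One predicate separates the groups cleanly: first > second.
(8,9): No (8 < 9). (7,9): No (7 < 9). (6,2): Yes (6 > 2). (4,10): No (4 < 10).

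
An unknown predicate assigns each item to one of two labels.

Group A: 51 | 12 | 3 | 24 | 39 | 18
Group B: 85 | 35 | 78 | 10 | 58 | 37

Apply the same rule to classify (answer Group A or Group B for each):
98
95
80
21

Group B, Group B, Group B, Group A

The distinguishing property — multiple of 3 AND at most 51 — holds for all the 'Group A' cases and none of the 'Group B' cases.
98: 98 = 3·32 + 2, 98 > 51, doesn't match → Group B.
95: 95 = 3·31 + 2, 95 > 51, doesn't match → Group B.
80: 80 = 3·26 + 2, 80 > 51, doesn't match → Group B.
21: 21 = 3·7, 21 ≤ 51, has this property → Group A.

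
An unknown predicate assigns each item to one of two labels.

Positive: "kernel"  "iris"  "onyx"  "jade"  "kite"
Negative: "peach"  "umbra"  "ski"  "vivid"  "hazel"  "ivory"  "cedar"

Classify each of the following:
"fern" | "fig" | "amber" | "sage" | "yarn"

The simplest hypothesis consistent with all the labels is: even length.

Positive, Negative, Negative, Positive, Positive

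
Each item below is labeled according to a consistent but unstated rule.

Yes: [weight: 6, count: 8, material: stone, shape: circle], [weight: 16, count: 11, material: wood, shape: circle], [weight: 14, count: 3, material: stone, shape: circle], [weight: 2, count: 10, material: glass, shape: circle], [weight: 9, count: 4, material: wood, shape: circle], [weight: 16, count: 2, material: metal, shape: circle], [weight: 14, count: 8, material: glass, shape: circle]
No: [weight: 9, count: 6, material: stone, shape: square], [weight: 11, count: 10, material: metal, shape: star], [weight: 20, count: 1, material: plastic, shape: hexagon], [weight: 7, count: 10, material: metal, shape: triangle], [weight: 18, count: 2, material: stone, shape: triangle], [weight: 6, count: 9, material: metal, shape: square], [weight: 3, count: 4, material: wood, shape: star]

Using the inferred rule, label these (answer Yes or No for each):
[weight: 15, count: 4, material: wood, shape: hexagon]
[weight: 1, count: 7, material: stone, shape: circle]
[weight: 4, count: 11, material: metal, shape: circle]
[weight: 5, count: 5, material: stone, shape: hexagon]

No, Yes, Yes, No

The classifier is using: shape is circle.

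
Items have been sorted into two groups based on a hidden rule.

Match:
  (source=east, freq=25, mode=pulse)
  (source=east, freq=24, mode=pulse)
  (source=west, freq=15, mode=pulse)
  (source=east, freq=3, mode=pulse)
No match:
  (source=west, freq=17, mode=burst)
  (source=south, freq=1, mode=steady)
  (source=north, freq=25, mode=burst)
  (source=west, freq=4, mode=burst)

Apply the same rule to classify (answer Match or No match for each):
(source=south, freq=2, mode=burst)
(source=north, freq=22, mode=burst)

No match, No match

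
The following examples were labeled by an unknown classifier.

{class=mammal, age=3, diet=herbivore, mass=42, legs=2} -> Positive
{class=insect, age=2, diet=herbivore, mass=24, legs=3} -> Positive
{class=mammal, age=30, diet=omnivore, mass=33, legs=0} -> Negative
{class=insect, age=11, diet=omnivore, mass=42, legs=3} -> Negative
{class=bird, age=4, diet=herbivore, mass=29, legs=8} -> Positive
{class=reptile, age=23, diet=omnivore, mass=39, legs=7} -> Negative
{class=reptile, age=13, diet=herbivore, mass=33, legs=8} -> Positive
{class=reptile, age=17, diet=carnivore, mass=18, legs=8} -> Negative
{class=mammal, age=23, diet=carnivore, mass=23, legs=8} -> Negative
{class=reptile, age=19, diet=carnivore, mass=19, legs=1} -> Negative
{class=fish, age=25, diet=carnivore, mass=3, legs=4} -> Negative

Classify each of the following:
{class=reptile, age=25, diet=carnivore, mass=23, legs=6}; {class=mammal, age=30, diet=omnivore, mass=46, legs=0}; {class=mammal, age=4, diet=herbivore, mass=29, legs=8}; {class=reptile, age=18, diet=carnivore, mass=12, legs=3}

The distinguishing property — diet is herbivore — holds for all the 'Positive' cases and none of the 'Negative' cases.
{class=reptile, age=25, diet=carnivore, mass=23, legs=6} — diet is carnivore, hence Negative. {class=mammal, age=30, diet=omnivore, mass=46, legs=0} — diet is omnivore, hence Negative. {class=mammal, age=4, diet=herbivore, mass=29, legs=8} — diet is herbivore, hence Positive. {class=reptile, age=18, diet=carnivore, mass=12, legs=3} — diet is carnivore, hence Negative.

Negative, Negative, Positive, Negative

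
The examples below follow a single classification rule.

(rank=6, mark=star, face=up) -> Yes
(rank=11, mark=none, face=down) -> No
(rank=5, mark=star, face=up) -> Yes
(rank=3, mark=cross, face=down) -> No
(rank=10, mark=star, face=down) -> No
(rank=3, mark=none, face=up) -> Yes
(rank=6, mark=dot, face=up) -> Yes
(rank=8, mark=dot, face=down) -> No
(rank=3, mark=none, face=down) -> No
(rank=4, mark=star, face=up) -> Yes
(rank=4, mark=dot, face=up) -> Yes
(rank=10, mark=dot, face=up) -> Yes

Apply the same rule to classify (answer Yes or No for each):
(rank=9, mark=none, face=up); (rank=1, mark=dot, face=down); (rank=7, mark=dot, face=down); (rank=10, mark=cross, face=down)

Yes, No, No, No

The simplest hypothesis consistent with all the labels is: face is up.
Yes: (rank=9, mark=none, face=up), since face is up.
No: (rank=1, mark=dot, face=down), since face is down.
No: (rank=7, mark=dot, face=down), since face is down.
No: (rank=10, mark=cross, face=down), since face is down.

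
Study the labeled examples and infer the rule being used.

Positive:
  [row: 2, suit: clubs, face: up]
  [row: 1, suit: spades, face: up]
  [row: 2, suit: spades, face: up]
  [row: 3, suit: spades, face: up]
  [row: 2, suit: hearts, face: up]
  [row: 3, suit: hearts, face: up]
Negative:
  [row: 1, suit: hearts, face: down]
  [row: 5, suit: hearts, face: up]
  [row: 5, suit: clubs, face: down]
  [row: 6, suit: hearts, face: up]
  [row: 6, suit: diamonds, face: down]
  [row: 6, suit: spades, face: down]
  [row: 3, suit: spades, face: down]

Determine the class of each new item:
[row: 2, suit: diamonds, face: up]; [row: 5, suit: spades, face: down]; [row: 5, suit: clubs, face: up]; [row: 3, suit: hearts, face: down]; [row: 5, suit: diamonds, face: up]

Positive, Negative, Negative, Negative, Negative

The distinguishing property — face is up AND row ≤ 3 — holds for all the 'Positive' cases and none of the 'Negative' cases.
Positive: [row: 2, suit: diamonds, face: up], since face is up, row = 2. Negative: [row: 5, suit: spades, face: down], since face is down, row = 5. Negative: [row: 5, suit: clubs, face: up], since face is up, row = 5. Negative: [row: 3, suit: hearts, face: down], since face is down, row = 3. Negative: [row: 5, suit: diamonds, face: up], since face is up, row = 5.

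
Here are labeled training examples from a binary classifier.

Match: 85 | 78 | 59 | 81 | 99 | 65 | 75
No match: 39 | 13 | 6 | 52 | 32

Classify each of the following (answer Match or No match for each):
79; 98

Match, Match

The simplest hypothesis consistent with all the labels is: at least 59.
79: 79 ≥ 59 — qualifies, so Match.
98: 98 ≥ 59 — qualifies, so Match.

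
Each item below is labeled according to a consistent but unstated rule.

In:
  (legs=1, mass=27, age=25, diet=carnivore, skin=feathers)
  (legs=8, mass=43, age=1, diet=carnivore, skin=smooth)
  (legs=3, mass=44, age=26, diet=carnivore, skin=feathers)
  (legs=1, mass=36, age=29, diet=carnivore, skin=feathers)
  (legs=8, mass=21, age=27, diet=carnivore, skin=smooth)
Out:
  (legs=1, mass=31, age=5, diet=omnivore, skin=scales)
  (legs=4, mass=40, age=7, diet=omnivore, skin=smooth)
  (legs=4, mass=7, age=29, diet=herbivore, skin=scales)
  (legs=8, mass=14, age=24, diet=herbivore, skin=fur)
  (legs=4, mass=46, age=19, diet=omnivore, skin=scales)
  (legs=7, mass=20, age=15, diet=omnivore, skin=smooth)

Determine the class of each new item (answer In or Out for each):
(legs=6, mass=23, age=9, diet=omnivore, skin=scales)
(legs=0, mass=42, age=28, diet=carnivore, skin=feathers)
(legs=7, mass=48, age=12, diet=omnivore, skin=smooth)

Out, In, Out

The distinguishing property — diet is carnivore — holds for all the 'In' cases and none of the 'Out' cases.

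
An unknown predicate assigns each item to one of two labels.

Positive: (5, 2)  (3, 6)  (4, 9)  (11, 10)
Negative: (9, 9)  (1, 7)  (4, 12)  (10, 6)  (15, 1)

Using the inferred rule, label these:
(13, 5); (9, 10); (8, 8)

Negative, Positive, Negative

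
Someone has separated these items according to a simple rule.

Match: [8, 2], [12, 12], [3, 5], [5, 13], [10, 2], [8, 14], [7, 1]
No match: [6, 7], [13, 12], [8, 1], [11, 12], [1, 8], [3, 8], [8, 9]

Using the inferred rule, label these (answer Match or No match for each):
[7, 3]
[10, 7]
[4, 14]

Match, No match, Match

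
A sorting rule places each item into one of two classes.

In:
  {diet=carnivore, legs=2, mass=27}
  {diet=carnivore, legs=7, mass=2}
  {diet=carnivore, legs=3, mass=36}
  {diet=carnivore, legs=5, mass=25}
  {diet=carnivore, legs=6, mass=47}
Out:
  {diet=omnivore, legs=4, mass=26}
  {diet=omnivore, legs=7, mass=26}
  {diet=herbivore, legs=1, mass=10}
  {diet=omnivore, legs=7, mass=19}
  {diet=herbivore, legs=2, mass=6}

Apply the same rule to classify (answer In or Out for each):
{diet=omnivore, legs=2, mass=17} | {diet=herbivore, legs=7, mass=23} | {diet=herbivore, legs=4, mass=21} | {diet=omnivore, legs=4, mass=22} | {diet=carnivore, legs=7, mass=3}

Out, Out, Out, Out, In

Looking at the examples, the only property every 'In' case has and every 'Out' case lacks is: diet is carnivore.
{diet=omnivore, legs=2, mass=17}: diet is omnivore — fails this test, so Out.
{diet=herbivore, legs=7, mass=23}: diet is herbivore — fails this test, so Out.
{diet=herbivore, legs=4, mass=21}: diet is herbivore — fails this test, so Out.
{diet=omnivore, legs=4, mass=22}: diet is omnivore — fails this test, so Out.
{diet=carnivore, legs=7, mass=3}: diet is carnivore — has this property, so In.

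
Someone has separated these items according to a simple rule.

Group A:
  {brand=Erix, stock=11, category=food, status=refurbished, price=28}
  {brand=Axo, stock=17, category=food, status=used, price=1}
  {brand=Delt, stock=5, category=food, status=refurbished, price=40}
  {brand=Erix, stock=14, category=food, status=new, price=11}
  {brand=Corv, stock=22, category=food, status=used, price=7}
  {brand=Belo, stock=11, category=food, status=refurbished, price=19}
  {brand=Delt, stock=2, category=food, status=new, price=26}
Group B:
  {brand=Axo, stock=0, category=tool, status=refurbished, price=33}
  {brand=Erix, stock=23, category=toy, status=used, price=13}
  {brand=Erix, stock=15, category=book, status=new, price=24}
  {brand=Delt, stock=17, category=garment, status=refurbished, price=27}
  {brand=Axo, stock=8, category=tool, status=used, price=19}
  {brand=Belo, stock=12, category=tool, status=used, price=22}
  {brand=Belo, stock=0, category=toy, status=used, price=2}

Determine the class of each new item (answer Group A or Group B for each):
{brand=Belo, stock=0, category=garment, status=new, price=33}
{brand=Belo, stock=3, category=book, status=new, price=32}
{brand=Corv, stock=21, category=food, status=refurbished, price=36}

Comparing the two groups points to one rule — category is food.

Group B, Group B, Group A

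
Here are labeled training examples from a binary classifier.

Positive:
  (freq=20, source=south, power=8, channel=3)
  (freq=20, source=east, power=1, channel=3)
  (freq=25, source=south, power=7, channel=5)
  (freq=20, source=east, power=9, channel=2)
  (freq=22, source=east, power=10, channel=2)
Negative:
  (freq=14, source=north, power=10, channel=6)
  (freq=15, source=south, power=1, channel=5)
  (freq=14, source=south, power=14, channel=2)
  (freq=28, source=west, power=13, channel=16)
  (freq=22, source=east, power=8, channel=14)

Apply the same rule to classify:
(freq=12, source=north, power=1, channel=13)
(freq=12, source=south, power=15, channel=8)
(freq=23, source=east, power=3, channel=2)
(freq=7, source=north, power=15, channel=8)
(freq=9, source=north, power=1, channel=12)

The distinguishing property — freq ≥ 20 AND channel ≤ 5 — holds for all the 'Positive' cases and none of the 'Negative' cases.
(freq=12, source=north, power=1, channel=13) — freq = 12, channel = 13, hence Negative.
(freq=12, source=south, power=15, channel=8) — freq = 12, channel = 8, hence Negative.
(freq=23, source=east, power=3, channel=2) — freq = 23, channel = 2, hence Positive.
(freq=7, source=north, power=15, channel=8) — freq = 7, channel = 8, hence Negative.
(freq=9, source=north, power=1, channel=12) — freq = 9, channel = 12, hence Negative.

Negative, Negative, Positive, Negative, Negative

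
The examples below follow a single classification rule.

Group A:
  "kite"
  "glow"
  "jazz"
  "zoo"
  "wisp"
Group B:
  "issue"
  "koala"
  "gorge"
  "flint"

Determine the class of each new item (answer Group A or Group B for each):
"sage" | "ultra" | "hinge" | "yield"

Group A, Group B, Group B, Group B

One predicate separates the groups cleanly: length ≤ 4.
"sage": length 4 — satisfies this, so Group A. "ultra": length 5 — doesn't match, so Group B. "hinge": length 5 — doesn't match, so Group B. "yield": length 5 — doesn't match, so Group B.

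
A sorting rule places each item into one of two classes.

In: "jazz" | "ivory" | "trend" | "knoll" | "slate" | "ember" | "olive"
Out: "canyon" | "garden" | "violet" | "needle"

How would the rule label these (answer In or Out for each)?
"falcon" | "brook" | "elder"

Out, In, In

The pattern is that an item is 'In' exactly when: length ≤ 5.
"falcon" — length 6, hence Out.
"brook" — length 5, hence In.
"elder" — length 5, hence In.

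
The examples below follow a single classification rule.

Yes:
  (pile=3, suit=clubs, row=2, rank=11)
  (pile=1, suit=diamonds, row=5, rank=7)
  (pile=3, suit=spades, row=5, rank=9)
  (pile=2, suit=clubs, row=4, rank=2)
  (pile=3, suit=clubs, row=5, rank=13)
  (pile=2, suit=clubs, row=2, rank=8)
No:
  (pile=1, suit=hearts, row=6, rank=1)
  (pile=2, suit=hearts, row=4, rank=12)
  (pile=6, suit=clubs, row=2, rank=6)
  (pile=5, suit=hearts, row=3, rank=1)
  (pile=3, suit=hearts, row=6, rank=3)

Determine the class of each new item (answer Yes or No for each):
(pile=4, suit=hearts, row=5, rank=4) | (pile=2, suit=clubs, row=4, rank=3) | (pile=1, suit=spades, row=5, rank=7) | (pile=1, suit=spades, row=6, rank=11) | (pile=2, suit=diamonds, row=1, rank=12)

No, Yes, Yes, Yes, Yes

The rule appears to be: suit is not hearts AND pile ≤ 3.
(pile=4, suit=hearts, row=5, rank=4): suit is hearts, pile = 4, fails the rule → No. (pile=2, suit=clubs, row=4, rank=3): suit is clubs, pile = 2, satisfies this → Yes. (pile=1, suit=spades, row=5, rank=7): suit is spades, pile = 1, satisfies this → Yes. (pile=1, suit=spades, row=6, rank=11): suit is spades, pile = 1, satisfies this → Yes. (pile=2, suit=diamonds, row=1, rank=12): suit is diamonds, pile = 2, satisfies this → Yes.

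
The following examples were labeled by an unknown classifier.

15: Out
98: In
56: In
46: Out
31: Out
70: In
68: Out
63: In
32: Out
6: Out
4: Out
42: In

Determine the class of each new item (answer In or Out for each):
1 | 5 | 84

All 'In' examples share one property — multiple of 7 — and every 'Out' example lacks it.
1 — 1 = 7·0 + 1, hence Out.
5 — 5 = 7·0 + 5, hence Out.
84 — 84 = 7·12, hence In.

Out, Out, In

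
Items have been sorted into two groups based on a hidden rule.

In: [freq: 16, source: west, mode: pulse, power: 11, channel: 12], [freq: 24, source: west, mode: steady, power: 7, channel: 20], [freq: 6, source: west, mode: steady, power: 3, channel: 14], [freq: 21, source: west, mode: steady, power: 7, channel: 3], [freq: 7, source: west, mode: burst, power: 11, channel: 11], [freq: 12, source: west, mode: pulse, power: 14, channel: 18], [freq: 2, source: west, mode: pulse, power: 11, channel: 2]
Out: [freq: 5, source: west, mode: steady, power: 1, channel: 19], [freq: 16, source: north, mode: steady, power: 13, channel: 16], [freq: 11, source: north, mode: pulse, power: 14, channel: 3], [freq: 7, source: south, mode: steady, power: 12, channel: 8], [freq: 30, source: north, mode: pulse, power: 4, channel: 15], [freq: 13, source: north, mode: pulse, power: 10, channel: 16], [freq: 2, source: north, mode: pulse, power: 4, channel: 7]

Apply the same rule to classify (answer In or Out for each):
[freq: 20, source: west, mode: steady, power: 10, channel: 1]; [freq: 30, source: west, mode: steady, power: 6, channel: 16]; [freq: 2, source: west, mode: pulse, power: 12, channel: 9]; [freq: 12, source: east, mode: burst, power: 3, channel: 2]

A rule that fits every label: source is west AND power ≥ 3 — true of each 'In' example, false of each 'Out' one.
In: [freq: 20, source: west, mode: steady, power: 10, channel: 1], since source is west, power = 10.
In: [freq: 30, source: west, mode: steady, power: 6, channel: 16], since source is west, power = 6.
In: [freq: 2, source: west, mode: pulse, power: 12, channel: 9], since source is west, power = 12.
Out: [freq: 12, source: east, mode: burst, power: 3, channel: 2], since source is east, power = 3.

In, In, In, Out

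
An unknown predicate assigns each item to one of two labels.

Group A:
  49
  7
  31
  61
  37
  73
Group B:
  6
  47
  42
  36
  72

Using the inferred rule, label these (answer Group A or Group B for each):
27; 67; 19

Group B, Group A, Group A

The simplest hypothesis consistent with all the labels is: ≡ 1 (mod 3).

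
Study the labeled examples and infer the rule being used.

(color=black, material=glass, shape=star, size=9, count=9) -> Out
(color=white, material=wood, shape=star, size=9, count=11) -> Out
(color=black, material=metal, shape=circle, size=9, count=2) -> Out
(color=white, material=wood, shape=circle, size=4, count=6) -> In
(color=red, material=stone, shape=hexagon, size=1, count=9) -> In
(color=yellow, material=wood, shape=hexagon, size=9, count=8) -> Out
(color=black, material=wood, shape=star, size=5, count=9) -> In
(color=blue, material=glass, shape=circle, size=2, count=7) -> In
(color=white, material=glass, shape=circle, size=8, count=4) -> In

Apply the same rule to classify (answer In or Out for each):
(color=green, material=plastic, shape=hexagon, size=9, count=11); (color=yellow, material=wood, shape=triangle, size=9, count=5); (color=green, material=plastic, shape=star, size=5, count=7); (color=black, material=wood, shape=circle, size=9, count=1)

Out, Out, In, Out

Rule: size ≤ 8. This holds for each 'In' example and fails for each 'Out' one.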